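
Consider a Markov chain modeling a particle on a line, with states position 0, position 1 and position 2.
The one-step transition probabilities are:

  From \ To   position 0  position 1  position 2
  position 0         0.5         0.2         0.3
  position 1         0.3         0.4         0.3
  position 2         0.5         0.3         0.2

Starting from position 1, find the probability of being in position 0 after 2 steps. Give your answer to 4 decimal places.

Sum over the intermediate state after 1 step:
P = P(position 1→position 0)·P(position 0→position 0) + P(position 1→position 1)·P(position 1→position 0) + P(position 1→position 2)·P(position 2→position 0)
  = 0.3×0.5 + 0.4×0.3 + 0.3×0.5
  = 0.1500 + 0.1200 + 0.1500 = 0.4200

0.4200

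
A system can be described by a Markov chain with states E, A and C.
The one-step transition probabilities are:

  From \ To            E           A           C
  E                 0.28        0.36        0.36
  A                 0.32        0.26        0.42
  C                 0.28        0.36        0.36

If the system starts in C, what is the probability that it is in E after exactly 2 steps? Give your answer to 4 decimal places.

0.2944

Sum over the intermediate state after 1 step:
P = P(C→E)·P(E→E) + P(C→A)·P(A→E) + P(C→C)·P(C→E)
  = 0.28×0.28 + 0.36×0.32 + 0.36×0.28
  = 0.0784 + 0.1152 + 0.1008 = 0.2944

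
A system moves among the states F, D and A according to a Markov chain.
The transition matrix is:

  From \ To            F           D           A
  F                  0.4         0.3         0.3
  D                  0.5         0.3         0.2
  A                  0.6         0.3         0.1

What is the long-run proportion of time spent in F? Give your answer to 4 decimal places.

Let the stationary distribution be π with π = πP and π_1 + π_2 + π_3 = 1.
π_1 = 0.4·π_1 + 0.5·π_2 + 0.6·π_3
π_2 = 0.3·π_1 + 0.3·π_2 + 0.3·π_3
Solving with the normalization constraint gives π = (0.4750, 0.3000, 0.2250).
So the stationary probability of F is 0.4750.

0.4750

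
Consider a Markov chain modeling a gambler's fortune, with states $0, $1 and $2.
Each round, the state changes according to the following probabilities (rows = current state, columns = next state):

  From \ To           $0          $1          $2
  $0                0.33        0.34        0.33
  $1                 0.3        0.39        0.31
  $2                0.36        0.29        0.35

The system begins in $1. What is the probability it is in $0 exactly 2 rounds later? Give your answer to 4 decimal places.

Sum over the intermediate state after 1 round:
P = P($1→$0)·P($0→$0) + P($1→$1)·P($1→$0) + P($1→$2)·P($2→$0)
  = 0.3×0.33 + 0.39×0.3 + 0.31×0.36
  = 0.0990 + 0.1170 + 0.1116 = 0.3276

0.3276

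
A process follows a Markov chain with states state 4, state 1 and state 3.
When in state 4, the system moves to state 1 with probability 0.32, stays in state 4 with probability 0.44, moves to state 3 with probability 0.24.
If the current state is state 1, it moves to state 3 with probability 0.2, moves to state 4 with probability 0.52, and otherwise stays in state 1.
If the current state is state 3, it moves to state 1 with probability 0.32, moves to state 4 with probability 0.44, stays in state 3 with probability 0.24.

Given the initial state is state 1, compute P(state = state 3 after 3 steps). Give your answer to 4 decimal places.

Propagate the distribution vector 3 steps from state 1.
After 0 steps: (0.0000, 1.0000, 0.0000)
After 1 step: (0.5200, 0.2800, 0.2000)
After 2 steps: (0.4624, 0.3088, 0.2288)
After 3 steps: (0.4647, 0.3076, 0.2276)
P(in state 3 after 3 steps) = 0.2276

0.2276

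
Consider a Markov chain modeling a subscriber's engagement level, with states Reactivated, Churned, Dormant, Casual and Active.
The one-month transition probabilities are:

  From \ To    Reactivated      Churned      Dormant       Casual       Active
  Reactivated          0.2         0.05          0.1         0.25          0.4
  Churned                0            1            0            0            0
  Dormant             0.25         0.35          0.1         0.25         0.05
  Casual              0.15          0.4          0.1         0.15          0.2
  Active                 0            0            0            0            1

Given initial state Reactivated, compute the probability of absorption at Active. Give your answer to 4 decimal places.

0.6670

Let h(s) be the probability of absorption at Active starting from transient state s. Then h(Active) = 1 and h(Churned) = 0. By first-step analysis:
h(Reactivated) = 0.2·h(Reactivated) + 0.05·0 + 0.1·h(Dormant) + 0.25·h(Casual) + 0.4·1
h(Dormant) = 0.25·h(Reactivated) + 0.35·0 + 0.1·h(Dormant) + 0.25·h(Casual) + 0.05·1
h(Casual) = 0.15·h(Reactivated) + 0.4·0 + 0.1·h(Dormant) + 0.15·h(Casual) + 0.2·1
Solving: h(Reactivated) = 0.6670, h(Dormant) = 0.3503, h(Casual) = 0.3942.
Starting from Reactivated, the probability is 0.6670.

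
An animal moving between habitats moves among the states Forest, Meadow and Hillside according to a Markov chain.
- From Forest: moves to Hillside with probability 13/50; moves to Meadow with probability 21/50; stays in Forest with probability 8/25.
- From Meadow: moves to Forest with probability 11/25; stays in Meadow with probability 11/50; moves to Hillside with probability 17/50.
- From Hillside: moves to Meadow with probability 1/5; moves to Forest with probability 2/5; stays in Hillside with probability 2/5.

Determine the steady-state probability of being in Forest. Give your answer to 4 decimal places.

Let the stationary distribution be π with π = πP and π_1 + π_2 + π_3 = 1.
π_1 = 0.32·π_1 + 0.44·π_2 + 0.4·π_3
π_2 = 0.42·π_1 + 0.22·π_2 + 0.2·π_3
Solving with the normalization constraint gives π = (0.3811, 0.2896, 0.3293).
So the stationary probability of Forest is 0.3811.

0.3811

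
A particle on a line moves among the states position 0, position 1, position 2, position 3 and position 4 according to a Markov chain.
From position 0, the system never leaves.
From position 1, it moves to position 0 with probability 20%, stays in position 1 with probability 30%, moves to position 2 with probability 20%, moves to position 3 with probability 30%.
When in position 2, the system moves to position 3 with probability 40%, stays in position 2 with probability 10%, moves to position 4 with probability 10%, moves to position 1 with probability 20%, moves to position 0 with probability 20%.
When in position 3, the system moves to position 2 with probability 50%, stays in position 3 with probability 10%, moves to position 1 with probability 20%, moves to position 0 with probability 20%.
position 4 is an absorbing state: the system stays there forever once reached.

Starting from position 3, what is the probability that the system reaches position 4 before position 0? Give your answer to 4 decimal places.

Let h(s) be the probability of absorption at position 4 starting from transient state s. Then h(position 4) = 1 and h(position 0) = 0. By first-step analysis:
h(position 1) = 0.2·0 + 0.3·h(position 1) + 0.2·h(position 2) + 0.3·h(position 3)
h(position 2) = 0.2·0 + 0.2·h(position 1) + 0.1·h(position 2) + 0.4·h(position 3) + 0.1·1
h(position 3) = 0.2·0 + 0.2·h(position 1) + 0.5·h(position 2) + 0.1·h(position 3)
Solving: h(position 1) = 0.1134, h(position 2) = 0.1959, h(position 3) = 0.1340.
Starting from position 3, the probability is 0.1340.

0.1340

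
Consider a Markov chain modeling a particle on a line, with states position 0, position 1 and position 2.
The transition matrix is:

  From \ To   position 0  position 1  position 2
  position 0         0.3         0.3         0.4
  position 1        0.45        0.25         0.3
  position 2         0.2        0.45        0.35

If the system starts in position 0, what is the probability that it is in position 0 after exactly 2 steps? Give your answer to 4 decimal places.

Sum over the intermediate state after 1 step:
P = P(position 0→position 0)·P(position 0→position 0) + P(position 0→position 1)·P(position 1→position 0) + P(position 0→position 2)·P(position 2→position 0)
  = 0.3×0.3 + 0.3×0.45 + 0.4×0.2
  = 0.0900 + 0.1350 + 0.0800 = 0.3050

0.3050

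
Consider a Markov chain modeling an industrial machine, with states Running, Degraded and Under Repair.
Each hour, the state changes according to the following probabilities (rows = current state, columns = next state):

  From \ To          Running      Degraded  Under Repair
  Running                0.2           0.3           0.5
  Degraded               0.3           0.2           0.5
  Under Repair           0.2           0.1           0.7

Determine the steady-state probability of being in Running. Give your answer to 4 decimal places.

0.2159

Let the stationary distribution be π with π = πP and π_1 + π_2 + π_3 = 1.
π_1 = 0.2·π_1 + 0.3·π_2 + 0.2·π_3
π_2 = 0.3·π_1 + 0.2·π_2 + 0.1·π_3
Solving with the normalization constraint gives π = (0.2159, 0.1591, 0.6250).
So the stationary probability of Running is 0.2159.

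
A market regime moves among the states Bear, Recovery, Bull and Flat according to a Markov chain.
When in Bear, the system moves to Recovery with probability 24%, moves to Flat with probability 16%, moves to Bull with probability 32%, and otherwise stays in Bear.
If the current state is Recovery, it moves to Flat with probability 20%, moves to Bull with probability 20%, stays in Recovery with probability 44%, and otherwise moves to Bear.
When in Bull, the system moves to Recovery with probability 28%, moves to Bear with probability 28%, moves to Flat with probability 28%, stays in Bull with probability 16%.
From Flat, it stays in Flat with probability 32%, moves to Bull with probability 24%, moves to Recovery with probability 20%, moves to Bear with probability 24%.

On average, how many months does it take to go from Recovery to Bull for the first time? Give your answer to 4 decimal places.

4.2933

Let t(s) be the expected number of months to first reach Bull from state s, with t(Bull) = 0. Conditioning on the first month:
t(Bear) = 1 + 0.28·t(Bear) + 0.24·t(Recovery) + 0.16·t(Flat)
t(Recovery) = 1 + 0.16·t(Bear) + 0.44·t(Recovery) + 0.2·t(Flat)
t(Flat) = 1 + 0.24·t(Bear) + 0.2·t(Recovery) + 0.32·t(Flat)
Solving: t(Bear) = 3.7191, t(Recovery) = 4.2933, t(Flat) = 4.0459.
Expected months from Recovery to Bull: 4.2933.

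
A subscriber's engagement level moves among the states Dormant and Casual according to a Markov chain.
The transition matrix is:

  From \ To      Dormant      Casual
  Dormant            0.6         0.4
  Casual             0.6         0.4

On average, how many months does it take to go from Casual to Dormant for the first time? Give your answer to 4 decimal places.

Let t(s) be the expected number of months to first reach Dormant from state s, with t(Dormant) = 0. Conditioning on the first month:
t(Casual) = 1 + 0.4·t(Casual)
Solving: t(Casual) = 1.6667.
Expected months from Casual to Dormant: 1.6667.

1.6667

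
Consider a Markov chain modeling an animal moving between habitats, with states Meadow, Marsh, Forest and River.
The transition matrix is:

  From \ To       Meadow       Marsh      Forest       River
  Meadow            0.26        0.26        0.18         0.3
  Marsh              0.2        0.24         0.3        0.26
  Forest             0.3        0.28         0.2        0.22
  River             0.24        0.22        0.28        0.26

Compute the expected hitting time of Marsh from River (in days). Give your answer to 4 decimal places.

Let t(s) be the expected number of days to first reach Marsh from state s, with t(Marsh) = 0. Conditioning on the first day:
t(Meadow) = 1 + 0.26·t(Meadow) + 0.18·t(Forest) + 0.3·t(River)
t(Forest) = 1 + 0.3·t(Meadow) + 0.2·t(Forest) + 0.22·t(River)
t(River) = 1 + 0.24·t(Meadow) + 0.28·t(Forest) + 0.26·t(River)
Solving: t(Meadow) = 3.9472, t(Forest) = 3.8550, t(River) = 4.0902.
Expected days from River to Marsh: 4.0902.

4.0902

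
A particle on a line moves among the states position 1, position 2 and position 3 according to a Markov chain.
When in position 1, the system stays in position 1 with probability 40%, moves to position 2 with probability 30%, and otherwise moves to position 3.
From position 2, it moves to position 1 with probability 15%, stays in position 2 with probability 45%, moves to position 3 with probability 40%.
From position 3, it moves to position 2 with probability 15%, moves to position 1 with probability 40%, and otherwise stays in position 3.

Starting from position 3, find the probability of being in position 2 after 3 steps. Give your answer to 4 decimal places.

0.2809

Propagate the distribution vector 3 steps from position 3.
After 0 steps: (0.0000, 0.0000, 1.0000)
After 1 step: (0.4000, 0.1500, 0.4500)
After 2 steps: (0.3625, 0.2550, 0.3825)
After 3 steps: (0.3363, 0.2809, 0.3829)
P(in position 2 after 3 steps) = 0.2809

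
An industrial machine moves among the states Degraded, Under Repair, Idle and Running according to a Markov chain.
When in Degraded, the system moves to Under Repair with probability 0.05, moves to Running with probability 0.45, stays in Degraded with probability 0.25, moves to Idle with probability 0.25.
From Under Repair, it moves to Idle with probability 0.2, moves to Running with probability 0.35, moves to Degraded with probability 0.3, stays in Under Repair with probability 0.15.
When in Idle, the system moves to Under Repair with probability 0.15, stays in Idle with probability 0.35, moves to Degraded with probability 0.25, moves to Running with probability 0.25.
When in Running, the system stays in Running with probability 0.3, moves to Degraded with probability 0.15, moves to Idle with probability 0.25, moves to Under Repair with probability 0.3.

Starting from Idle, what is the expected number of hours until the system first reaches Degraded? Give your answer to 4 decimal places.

4.3237

Let t(s) be the expected number of hours to first reach Degraded from state s, with t(Degraded) = 0. Conditioning on the first hour:
t(Under Repair) = 1 + 0.15·t(Under Repair) + 0.2·t(Idle) + 0.35·t(Running)
t(Idle) = 1 + 0.15·t(Under Repair) + 0.35·t(Idle) + 0.25·t(Running)
t(Running) = 1 + 0.3·t(Under Repair) + 0.25·t(Idle) + 0.3·t(Running)
Solving: t(Under Repair) = 4.1503, t(Idle) = 4.3237, t(Running) = 4.7514.
Expected hours from Idle to Degraded: 4.3237.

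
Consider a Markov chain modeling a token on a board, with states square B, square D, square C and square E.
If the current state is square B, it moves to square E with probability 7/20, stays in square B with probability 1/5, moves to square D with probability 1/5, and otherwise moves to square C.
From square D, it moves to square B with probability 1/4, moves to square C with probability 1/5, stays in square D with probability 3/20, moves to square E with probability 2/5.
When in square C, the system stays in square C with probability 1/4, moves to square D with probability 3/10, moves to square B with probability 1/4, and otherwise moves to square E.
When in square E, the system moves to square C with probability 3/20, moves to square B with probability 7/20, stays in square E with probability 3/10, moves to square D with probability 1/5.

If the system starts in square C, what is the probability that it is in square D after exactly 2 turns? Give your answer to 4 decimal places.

Propagate the distribution vector 2 turns from square C.
After 0 turns: (0.0000, 0.0000, 1.0000, 0.0000)
After 1 turn: (0.2500, 0.3000, 0.2500, 0.2000)
After 2 turns: (0.2575, 0.2100, 0.2150, 0.3175)
P(in square D after 2 turns) = 0.2100

0.2100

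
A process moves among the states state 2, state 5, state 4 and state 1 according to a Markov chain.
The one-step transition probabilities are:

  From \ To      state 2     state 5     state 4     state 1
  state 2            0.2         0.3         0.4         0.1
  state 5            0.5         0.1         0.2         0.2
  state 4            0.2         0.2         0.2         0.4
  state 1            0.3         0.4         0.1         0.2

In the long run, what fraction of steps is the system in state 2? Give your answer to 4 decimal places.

Let the stationary distribution be π with π = πP and π_1 + π_2 + π_3 + π_4 = 1.
π_1 = 0.2·π_1 + 0.5·π_2 + 0.2·π_3 + 0.3·π_4
π_2 = 0.3·π_1 + 0.1·π_2 + 0.2·π_3 + 0.4·π_4
π_3 = 0.4·π_1 + 0.2·π_2 + 0.2·π_3 + 0.1·π_4
Solving with the normalization constraint gives π = (0.2963, 0.2484, 0.2375, 0.2179).
So the stationary probability of state 2 is 0.2963.

0.2963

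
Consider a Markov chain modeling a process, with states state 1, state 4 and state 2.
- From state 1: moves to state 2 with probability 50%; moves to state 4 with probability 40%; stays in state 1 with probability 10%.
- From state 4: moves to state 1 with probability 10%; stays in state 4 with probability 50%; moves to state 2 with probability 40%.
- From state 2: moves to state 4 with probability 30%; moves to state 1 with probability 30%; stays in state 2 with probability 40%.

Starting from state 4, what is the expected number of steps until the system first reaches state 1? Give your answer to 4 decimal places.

5.5556

Let t(s) be the expected number of steps to first reach state 1 from state s, with t(state 1) = 0. Conditioning on the first step:
t(state 4) = 1 + 0.5·t(state 4) + 0.4·t(state 2)
t(state 2) = 1 + 0.3·t(state 4) + 0.4·t(state 2)
Solving: t(state 4) = 5.5556, t(state 2) = 4.4444.
Expected steps from state 4 to state 1: 5.5556.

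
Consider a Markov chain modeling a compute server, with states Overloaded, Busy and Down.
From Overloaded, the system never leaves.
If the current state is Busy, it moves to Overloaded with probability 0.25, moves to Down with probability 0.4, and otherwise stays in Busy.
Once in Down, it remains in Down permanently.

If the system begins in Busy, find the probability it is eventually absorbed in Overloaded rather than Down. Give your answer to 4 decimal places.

Let h(s) be the probability of absorption at Overloaded starting from transient state s. Then h(Overloaded) = 1 and h(Down) = 0. By first-step analysis:
h(Busy) = 0.25·1 + 0.35·h(Busy) + 0.4·0
Solving: h(Busy) = 0.3846.
Starting from Busy, the probability is 0.3846.

0.3846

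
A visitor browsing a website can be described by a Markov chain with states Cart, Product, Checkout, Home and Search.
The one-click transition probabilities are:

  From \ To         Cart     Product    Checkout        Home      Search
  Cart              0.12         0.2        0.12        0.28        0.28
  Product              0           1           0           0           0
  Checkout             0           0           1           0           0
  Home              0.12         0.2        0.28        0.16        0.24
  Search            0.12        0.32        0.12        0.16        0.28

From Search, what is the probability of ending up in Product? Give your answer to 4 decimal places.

Let h(s) be the probability of absorption at Product starting from transient state s. Then h(Product) = 1 and h(Checkout) = 0. By first-step analysis:
h(Cart) = 0.12·h(Cart) + 0.2·1 + 0.12·0 + 0.28·h(Home) + 0.28·h(Search)
h(Home) = 0.12·h(Cart) + 0.2·1 + 0.28·0 + 0.16·h(Home) + 0.24·h(Search)
h(Search) = 0.12·h(Cart) + 0.32·1 + 0.12·0 + 0.16·h(Home) + 0.28·h(Search)
Solving: h(Cart) = 0.5995, h(Home) = 0.5118, h(Search) = 0.6581.
Starting from Search, the probability is 0.6581.

0.6581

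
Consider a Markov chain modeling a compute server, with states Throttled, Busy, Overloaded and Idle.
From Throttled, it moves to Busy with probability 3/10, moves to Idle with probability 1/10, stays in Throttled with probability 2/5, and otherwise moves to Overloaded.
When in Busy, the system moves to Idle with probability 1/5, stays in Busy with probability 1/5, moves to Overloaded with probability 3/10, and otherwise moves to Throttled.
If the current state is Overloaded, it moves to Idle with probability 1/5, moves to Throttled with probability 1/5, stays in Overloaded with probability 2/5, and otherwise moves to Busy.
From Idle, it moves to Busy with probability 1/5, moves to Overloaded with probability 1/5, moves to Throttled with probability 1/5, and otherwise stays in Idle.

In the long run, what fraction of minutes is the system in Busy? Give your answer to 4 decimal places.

0.2278

Let the stationary distribution be π with π = πP and π_1 + π_2 + π_3 + π_4 = 1.
π_1 = 0.4·π_1 + 0.3·π_2 + 0.2·π_3 + 0.2·π_4
π_2 = 0.3·π_1 + 0.2·π_2 + 0.2·π_3 + 0.2·π_4
π_3 = 0.2·π_1 + 0.3·π_2 + 0.4·π_3 + 0.2·π_4
Solving with the normalization constraint gives π = (0.2785, 0.2278, 0.2785, 0.2152).
So the stationary probability of Busy is 0.2278.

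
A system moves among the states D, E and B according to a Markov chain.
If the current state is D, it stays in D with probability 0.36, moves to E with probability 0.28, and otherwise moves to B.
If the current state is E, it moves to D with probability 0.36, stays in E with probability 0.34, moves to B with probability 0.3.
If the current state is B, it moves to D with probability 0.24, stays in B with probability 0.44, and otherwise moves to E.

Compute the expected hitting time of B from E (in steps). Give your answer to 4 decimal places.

Let t(s) be the expected number of steps to first reach B from state s, with t(B) = 0. Conditioning on the first step:
t(D) = 1 + 0.36·t(D) + 0.28·t(E)
t(E) = 1 + 0.36·t(D) + 0.34·t(E)
Solving: t(D) = 2.9229, t(E) = 3.1095.
Expected steps from E to B: 3.1095.

3.1095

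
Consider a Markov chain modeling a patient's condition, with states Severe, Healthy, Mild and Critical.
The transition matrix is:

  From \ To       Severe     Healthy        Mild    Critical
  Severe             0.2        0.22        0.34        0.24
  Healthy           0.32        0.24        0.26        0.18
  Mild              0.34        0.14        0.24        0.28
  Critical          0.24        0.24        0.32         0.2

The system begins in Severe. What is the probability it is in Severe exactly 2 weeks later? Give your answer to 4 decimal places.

0.2836

Propagate the distribution vector 2 weeks from Severe.
After 0 weeks: (1.0000, 0.0000, 0.0000, 0.0000)
After 1 week: (0.2000, 0.2200, 0.3400, 0.2400)
After 2 weeks: (0.2836, 0.2020, 0.2836, 0.2308)
P(in Severe after 2 weeks) = 0.2836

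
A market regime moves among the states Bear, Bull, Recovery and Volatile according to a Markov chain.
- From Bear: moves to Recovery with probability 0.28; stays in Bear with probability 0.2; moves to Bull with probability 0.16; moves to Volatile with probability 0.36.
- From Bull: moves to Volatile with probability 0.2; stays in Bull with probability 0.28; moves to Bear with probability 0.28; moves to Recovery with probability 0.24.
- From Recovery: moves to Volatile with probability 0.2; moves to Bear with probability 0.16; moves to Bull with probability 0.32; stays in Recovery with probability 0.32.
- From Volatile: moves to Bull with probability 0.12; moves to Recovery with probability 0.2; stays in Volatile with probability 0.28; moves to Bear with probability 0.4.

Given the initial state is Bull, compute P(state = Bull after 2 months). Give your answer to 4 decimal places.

Propagate the distribution vector 2 months from Bull.
After 0 months: (0.0000, 1.0000, 0.0000, 0.0000)
After 1 month: (0.2800, 0.2800, 0.2400, 0.2000)
After 2 months: (0.2528, 0.2240, 0.2624, 0.2608)
P(in Bull after 2 months) = 0.2240

0.2240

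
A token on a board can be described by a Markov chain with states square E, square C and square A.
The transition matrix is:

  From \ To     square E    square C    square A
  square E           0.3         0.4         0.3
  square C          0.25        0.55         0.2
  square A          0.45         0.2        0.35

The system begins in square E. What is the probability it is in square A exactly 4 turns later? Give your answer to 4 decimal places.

0.2732

Propagate the distribution vector 4 turns from square E.
After 0 turns: (1.0000, 0.0000, 0.0000)
After 1 turn: (0.3000, 0.4000, 0.3000)
After 2 turns: (0.3250, 0.4000, 0.2750)
After 3 turns: (0.3213, 0.4050, 0.2738)
After 4 turns: (0.3208, 0.4060, 0.2732)
P(in square A after 4 turns) = 0.2732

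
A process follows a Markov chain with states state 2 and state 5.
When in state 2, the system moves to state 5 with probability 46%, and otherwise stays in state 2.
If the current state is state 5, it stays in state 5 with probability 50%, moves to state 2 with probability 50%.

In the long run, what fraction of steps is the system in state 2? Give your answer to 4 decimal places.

0.5208

Let the stationary distribution be π with π = πP and π_1 + π_2 = 1.
π_1 = 0.54·π_1 + 0.5·π_2
Solving with the normalization constraint gives π = (0.5208, 0.4792).
So the stationary probability of state 2 is 0.5208.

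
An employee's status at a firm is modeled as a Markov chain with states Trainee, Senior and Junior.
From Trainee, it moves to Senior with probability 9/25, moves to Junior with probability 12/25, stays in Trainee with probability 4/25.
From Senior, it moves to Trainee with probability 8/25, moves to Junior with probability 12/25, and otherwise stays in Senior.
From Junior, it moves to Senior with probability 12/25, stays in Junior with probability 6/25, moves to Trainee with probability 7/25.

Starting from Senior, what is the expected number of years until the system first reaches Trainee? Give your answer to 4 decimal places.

Let t(s) be the expected number of years to first reach Trainee from state s, with t(Trainee) = 0. Conditioning on the first year:
t(Senior) = 1 + 0.2·t(Senior) + 0.48·t(Junior)
t(Junior) = 1 + 0.48·t(Senior) + 0.24·t(Junior)
Solving: t(Senior) = 3.2839, t(Junior) = 3.3898.
Expected years from Senior to Trainee: 3.2839.

3.2839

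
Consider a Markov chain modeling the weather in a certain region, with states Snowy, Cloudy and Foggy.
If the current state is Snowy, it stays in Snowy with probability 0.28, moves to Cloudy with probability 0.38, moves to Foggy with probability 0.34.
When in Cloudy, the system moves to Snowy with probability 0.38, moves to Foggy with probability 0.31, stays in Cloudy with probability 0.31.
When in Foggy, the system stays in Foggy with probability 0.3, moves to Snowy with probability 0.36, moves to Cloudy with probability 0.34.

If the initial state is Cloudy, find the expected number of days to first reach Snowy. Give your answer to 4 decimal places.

2.6748

Let t(s) be the expected number of days to first reach Snowy from state s, with t(Snowy) = 0. Conditioning on the first day:
t(Cloudy) = 1 + 0.31·t(Cloudy) + 0.31·t(Foggy)
t(Foggy) = 1 + 0.34·t(Cloudy) + 0.3·t(Foggy)
Solving: t(Cloudy) = 2.6748, t(Foggy) = 2.7278.
Expected days from Cloudy to Snowy: 2.6748.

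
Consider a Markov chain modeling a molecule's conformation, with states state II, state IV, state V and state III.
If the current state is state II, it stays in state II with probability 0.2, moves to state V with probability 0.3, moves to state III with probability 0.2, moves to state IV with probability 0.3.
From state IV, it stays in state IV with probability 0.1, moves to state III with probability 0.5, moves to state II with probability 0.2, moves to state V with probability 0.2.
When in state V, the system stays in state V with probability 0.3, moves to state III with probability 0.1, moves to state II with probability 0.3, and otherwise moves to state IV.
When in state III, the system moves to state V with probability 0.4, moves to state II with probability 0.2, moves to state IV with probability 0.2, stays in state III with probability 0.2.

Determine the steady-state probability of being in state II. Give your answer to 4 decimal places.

Let the stationary distribution be π with π = πP and π_1 + π_2 + π_3 + π_4 = 1.
π_1 = 0.2·π_1 + 0.2·π_2 + 0.3·π_3 + 0.2·π_4
π_2 = 0.3·π_1 + 0.1·π_2 + 0.3·π_3 + 0.2·π_4
π_3 = 0.3·π_1 + 0.2·π_2 + 0.3·π_3 + 0.4·π_4
Solving with the normalization constraint gives π = (0.2301, 0.2301, 0.3009, 0.2389).
So the stationary probability of state II is 0.2301.

0.2301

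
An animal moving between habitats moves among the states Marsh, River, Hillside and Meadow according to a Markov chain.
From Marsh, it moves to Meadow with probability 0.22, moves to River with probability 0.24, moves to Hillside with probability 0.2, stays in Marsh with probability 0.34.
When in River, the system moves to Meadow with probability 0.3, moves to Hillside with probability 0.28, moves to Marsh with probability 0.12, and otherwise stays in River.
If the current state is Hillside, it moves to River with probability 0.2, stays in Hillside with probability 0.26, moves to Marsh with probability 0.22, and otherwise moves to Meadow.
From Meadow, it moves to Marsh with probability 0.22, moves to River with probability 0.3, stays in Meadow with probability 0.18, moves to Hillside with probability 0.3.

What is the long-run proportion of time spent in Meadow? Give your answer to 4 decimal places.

Let the stationary distribution be π with π = πP and π_1 + π_2 + π_3 + π_4 = 1.
π_1 = 0.34·π_1 + 0.12·π_2 + 0.22·π_3 + 0.22·π_4
π_2 = 0.24·π_1 + 0.3·π_2 + 0.2·π_3 + 0.3·π_4
π_3 = 0.2·π_1 + 0.28·π_2 + 0.26·π_3 + 0.3·π_4
Solving with the normalization constraint gives π = (0.2204, 0.2606, 0.2623, 0.2568).
So the stationary probability of Meadow is 0.2568.

0.2568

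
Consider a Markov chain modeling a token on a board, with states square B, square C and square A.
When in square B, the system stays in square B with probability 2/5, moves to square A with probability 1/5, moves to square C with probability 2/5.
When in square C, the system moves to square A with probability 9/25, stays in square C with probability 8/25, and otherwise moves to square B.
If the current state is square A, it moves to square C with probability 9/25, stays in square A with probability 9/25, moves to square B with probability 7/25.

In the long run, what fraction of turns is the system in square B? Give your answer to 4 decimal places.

0.3345

Let the stationary distribution be π with π = πP and π_1 + π_2 + π_3 = 1.
π_1 = 0.4·π_1 + 0.32·π_2 + 0.28·π_3
π_2 = 0.4·π_1 + 0.32·π_2 + 0.36·π_3
Solving with the normalization constraint gives π = (0.3345, 0.3590, 0.3065).
So the stationary probability of square B is 0.3345.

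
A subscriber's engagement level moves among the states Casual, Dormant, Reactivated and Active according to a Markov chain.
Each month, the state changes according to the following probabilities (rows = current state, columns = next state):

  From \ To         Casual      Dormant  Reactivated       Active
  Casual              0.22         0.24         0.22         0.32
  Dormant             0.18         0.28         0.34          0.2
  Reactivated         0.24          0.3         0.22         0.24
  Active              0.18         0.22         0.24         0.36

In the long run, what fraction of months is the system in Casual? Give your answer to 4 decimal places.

0.2036

Let the stationary distribution be π with π = πP and π_1 + π_2 + π_3 + π_4 = 1.
π_1 = 0.22·π_1 + 0.18·π_2 + 0.24·π_3 + 0.18·π_4
π_2 = 0.24·π_1 + 0.28·π_2 + 0.3·π_3 + 0.22·π_4
π_3 = 0.22·π_1 + 0.34·π_2 + 0.22·π_3 + 0.24·π_4
Solving with the normalization constraint gives π = (0.2036, 0.2602, 0.2568, 0.2794).
So the stationary probability of Casual is 0.2036.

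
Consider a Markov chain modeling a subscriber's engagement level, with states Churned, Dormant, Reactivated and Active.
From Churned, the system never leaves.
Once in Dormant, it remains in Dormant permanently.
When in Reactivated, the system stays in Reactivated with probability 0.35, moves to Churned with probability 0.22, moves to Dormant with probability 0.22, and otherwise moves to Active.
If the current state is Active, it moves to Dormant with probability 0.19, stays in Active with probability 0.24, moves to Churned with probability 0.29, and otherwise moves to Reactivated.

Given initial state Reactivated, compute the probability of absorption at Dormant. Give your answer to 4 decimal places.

0.4759

Let h(s) be the probability of absorption at Dormant starting from transient state s. Then h(Dormant) = 1 and h(Churned) = 0. By first-step analysis:
h(Reactivated) = 0.22·0 + 0.22·1 + 0.35·h(Reactivated) + 0.21·h(Active)
h(Active) = 0.29·0 + 0.19·1 + 0.28·h(Reactivated) + 0.24·h(Active)
Solving: h(Reactivated) = 0.4759, h(Active) = 0.4253.
Starting from Reactivated, the probability is 0.4759.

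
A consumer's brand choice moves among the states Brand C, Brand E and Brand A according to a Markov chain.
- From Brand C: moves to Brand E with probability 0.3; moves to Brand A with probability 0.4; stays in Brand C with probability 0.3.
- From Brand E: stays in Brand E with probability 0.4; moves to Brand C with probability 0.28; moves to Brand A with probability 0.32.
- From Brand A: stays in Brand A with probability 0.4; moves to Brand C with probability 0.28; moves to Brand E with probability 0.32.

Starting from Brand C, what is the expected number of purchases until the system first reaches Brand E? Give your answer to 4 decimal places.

3.2468

Let t(s) be the expected number of purchases to first reach Brand E from state s, with t(Brand E) = 0. Conditioning on the first purchase:
t(Brand C) = 1 + 0.3·t(Brand C) + 0.4·t(Brand A)
t(Brand A) = 1 + 0.28·t(Brand C) + 0.4·t(Brand A)
Solving: t(Brand C) = 3.2468, t(Brand A) = 3.1818.
Expected purchases from Brand C to Brand E: 3.2468.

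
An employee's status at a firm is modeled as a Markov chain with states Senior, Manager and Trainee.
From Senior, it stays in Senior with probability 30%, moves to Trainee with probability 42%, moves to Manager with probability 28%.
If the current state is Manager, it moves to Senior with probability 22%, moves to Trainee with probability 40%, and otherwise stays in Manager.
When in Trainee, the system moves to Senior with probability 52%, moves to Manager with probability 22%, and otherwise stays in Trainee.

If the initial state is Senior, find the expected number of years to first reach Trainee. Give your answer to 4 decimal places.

Let t(s) be the expected number of years to first reach Trainee from state s, with t(Trainee) = 0. Conditioning on the first year:
t(Senior) = 1 + 0.3·t(Senior) + 0.28·t(Manager)
t(Manager) = 1 + 0.22·t(Senior) + 0.38·t(Manager)
Solving: t(Senior) = 2.4168, t(Manager) = 2.4705.
Expected years from Senior to Trainee: 2.4168.

2.4168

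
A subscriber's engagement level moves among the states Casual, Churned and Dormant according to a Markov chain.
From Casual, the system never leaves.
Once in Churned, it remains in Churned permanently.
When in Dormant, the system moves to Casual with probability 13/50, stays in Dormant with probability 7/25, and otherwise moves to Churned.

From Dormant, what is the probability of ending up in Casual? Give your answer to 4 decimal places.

Let h(s) be the probability of absorption at Casual starting from transient state s. Then h(Casual) = 1 and h(Churned) = 0. By first-step analysis:
h(Dormant) = 0.26·1 + 0.46·0 + 0.28·h(Dormant)
Solving: h(Dormant) = 0.3611.
Starting from Dormant, the probability is 0.3611.

0.3611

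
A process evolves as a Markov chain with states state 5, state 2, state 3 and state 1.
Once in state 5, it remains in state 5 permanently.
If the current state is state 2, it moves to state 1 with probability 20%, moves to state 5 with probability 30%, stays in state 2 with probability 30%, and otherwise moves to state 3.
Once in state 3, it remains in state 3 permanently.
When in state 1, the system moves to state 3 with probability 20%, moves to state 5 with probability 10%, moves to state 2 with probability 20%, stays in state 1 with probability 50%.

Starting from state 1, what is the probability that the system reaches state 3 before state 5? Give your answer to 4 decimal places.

Let h(s) be the probability of absorption at state 3 starting from transient state s. Then h(state 3) = 1 and h(state 5) = 0. By first-step analysis:
h(state 2) = 0.3·0 + 0.3·h(state 2) + 0.2·1 + 0.2·h(state 1)
h(state 1) = 0.1·0 + 0.2·h(state 2) + 0.2·1 + 0.5·h(state 1)
Solving: h(state 2) = 0.4516, h(state 1) = 0.5806.
Starting from state 1, the probability is 0.5806.

0.5806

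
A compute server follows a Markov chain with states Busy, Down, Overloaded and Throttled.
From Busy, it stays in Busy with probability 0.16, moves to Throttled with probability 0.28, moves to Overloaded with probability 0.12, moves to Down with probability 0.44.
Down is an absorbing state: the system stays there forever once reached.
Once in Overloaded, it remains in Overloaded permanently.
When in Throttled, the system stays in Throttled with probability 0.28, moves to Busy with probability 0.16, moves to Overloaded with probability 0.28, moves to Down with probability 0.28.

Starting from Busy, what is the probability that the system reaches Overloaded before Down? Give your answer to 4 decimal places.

0.2943

Let h(s) be the probability of absorption at Overloaded starting from transient state s. Then h(Overloaded) = 1 and h(Down) = 0. By first-step analysis:
h(Busy) = 0.16·h(Busy) + 0.44·0 + 0.12·1 + 0.28·h(Throttled)
h(Throttled) = 0.16·h(Busy) + 0.28·0 + 0.28·1 + 0.28·h(Throttled)
Solving: h(Busy) = 0.2943, h(Throttled) = 0.4543.
Starting from Busy, the probability is 0.2943.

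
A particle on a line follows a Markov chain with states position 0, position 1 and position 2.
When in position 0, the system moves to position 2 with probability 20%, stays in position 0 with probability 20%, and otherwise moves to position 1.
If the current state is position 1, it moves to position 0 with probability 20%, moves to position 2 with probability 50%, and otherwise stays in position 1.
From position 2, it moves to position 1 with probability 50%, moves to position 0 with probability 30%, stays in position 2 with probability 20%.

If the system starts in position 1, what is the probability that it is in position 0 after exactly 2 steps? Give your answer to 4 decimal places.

0.2500

Sum over the intermediate state after 1 step:
P = P(position 1→position 0)·P(position 0→position 0) + P(position 1→position 1)·P(position 1→position 0) + P(position 1→position 2)·P(position 2→position 0)
  = 0.2×0.2 + 0.3×0.2 + 0.5×0.3
  = 0.0400 + 0.0600 + 0.1500 = 0.2500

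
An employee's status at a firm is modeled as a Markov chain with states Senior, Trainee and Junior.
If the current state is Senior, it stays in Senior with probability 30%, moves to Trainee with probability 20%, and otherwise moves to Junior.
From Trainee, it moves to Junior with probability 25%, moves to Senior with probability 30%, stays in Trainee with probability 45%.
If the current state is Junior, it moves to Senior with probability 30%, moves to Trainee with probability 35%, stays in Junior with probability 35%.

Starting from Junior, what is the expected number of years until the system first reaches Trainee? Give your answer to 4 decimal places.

Let t(s) be the expected number of years to first reach Trainee from state s, with t(Trainee) = 0. Conditioning on the first year:
t(Senior) = 1 + 0.3·t(Senior) + 0.5·t(Junior)
t(Junior) = 1 + 0.3·t(Senior) + 0.35·t(Junior)
Solving: t(Senior) = 3.7705, t(Junior) = 3.2787.
Expected years from Junior to Trainee: 3.2787.

3.2787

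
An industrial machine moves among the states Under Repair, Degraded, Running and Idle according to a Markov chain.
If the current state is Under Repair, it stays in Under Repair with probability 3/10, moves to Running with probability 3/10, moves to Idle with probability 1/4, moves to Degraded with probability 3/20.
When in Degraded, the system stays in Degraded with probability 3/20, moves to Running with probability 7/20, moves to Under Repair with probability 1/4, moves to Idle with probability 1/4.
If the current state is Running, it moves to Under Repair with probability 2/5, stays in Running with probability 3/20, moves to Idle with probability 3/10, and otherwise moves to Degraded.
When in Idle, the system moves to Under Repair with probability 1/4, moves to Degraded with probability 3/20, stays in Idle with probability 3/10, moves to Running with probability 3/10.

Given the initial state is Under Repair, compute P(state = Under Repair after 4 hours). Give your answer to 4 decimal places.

0.3055

Propagate the distribution vector 4 hours from Under Repair.
After 0 hours: (1.0000, 0.0000, 0.0000, 0.0000)
After 1 hour: (0.3000, 0.1500, 0.3000, 0.2500)
After 2 hours: (0.3100, 0.1500, 0.2625, 0.2775)
After 3 hours: (0.3049, 0.1500, 0.2681, 0.2770)
After 4 hours: (0.3055, 0.1500, 0.2673, 0.2773)
P(in Under Repair after 4 hours) = 0.3055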